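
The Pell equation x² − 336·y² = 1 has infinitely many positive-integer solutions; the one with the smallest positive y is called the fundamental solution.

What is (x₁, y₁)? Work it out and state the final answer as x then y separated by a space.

55 3

√336 = [18; 3,36, …], period ℓ=2 (even) → k=1
a_0=18:  p_0=18·1+0=18,  q_0=18·0+1=1
a_1=3:  p_1=3·18+1=55,  q_1=3·1+0=3
(x₁, y₁) = (55, 3);  55² − 336·3² = 1 ✓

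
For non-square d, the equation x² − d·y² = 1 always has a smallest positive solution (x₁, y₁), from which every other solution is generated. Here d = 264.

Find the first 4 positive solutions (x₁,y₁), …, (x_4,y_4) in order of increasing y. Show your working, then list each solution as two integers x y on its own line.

65 4
8449 520
1098305 67596
142771201 8786960

[16; 4,32] for √264; ℓ=2 ⇒ convergent index 1
a_0=16:  p_0=16·1+0=16,  q_0=16·0+1=1
a_1=4:  p_1=4·16+1=65,  q_1=4·1+0=4
fundamental: x₁=65, y₁=4  (since 4225 − 264·16 = 1)
k=2:  x_2 = 65·65+264·4·4 = 8449,  y_2 = 65·4+4·65 = 520
k=3:  x_3 = 65·8449+264·4·520 = 1098305,  y_3 = 65·520+4·8449 = 67596
k=4:  x_4 = 65·1098305+264·4·67596 = 142771201,  y_4 = 65·67596+4·1098305 = 8786960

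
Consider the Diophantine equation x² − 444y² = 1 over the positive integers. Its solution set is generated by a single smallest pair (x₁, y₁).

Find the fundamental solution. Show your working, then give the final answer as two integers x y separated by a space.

295 14

√444 → a₀=21, period (14,42); ℓ=2 even so k=1
k=0  a_k=21  p_k/q_k = 21/1
k=1  a_k=14  p_k/q_k = 295/14
(x₁, y₁) = (295, 14);  295² − 444·14² = 1 ✓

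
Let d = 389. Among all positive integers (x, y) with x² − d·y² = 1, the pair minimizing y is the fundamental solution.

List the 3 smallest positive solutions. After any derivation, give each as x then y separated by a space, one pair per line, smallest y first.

3287049 166660
21609382256801 1095639172680
142062196675667653449 7202839293837075980

√389 = [19; 1,2,1,1,1,1,2,1,38, …], period ℓ=9 (odd) → k=17
step 0: (19, 1)  from 19·(1,0) + (0,1)
step 1: (20, 1)  from 1·(19,1) + (1,0)
step 2: (59, 3)  from 2·(20,1) + (19,1)
…
step 4: (138, 7)  from 1·(79,4) + (59,3)
…
step 8: (1282, 65)  from 1·(927,47) + (355,18)
step 9: (49643, 2517)  from 38·(1282,65) + (927,47)
…
step 15: (910240, 46151)  from 1·(556329,28207) + (353911,17944)
step 16: (2376809, 120509)  from 2·(910240,46151) + (556329,28207)
step 17: (3287049, 166660)  from 1·(2376809,120509) + (910240,46151)
(x₁, y₁) = (3287049, 166660);  3287049² − 389·166660² = 1 ✓
(3287049+166660√389)^2 = 21609382256801 + 1095639172680√389
(3287049+166660√389)^3 = 142062196675667653449 + 7202839293837075980√389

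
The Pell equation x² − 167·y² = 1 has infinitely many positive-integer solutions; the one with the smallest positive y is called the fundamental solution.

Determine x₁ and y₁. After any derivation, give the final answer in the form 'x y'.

168 13

√167 → a₀=12, period (1,11,1,24); ℓ=4 even so k=3
k=0  a_k=12  p_k/q_k = 12/1
…
k=2  a_k=11  p_k/q_k = 155/12
k=3  a_k=1  p_k/q_k = 168/13
→ (168, 13).  Check: 168²=28224, 167·13²=28223, difference 1.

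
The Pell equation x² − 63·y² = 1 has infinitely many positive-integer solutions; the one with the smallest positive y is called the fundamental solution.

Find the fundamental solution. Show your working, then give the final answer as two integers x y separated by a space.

√63 = [7; 1,14, …], period ℓ=2 (even) → k=1
k=0  a_k=7  p_k/q_k = 7/1
k=1  a_k=1  p_k/q_k = 8/1
fundamental: x₁=8, y₁=1  (since 64 − 63·1 = 1)

8 1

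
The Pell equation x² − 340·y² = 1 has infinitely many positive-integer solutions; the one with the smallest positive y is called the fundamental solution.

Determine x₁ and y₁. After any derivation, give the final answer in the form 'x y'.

285769 15498

d=340: √d = [18; 2,3,1,1,1,…,3,2,36] (ℓ=14, even), read p_13/q_13
k=0  a_k=18  p_k/q_k = 18/1
k=1  a_k=2  p_k/q_k = 37/2
k=2  a_k=3  p_k/q_k = 129/7
…
k=4  a_k=1  p_k/q_k = 295/16
…
k=6  a_k=1  p_k/q_k = 756/41
k=7  a_k=8  p_k/q_k = 6509/353
…
k=11  a_k=1  p_k/q_k = 34813/1888
k=12  a_k=3  p_k/q_k = 125478/6805
k=13  a_k=2  p_k/q_k = 285769/15498
→ (285769, 15498).  Check: 285769²=81663921361, 340·15498²=81663921360, difference 1.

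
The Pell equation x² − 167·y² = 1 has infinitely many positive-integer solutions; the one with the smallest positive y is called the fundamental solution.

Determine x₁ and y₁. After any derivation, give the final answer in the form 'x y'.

168 13

√167 → a₀=12, period (1,11,1,24); ℓ=4 even so k=3
i=0: a=12 ⇒ p=12, q=1
i=1: a=1 ⇒ p=13, q=1
i=2: a=11 ⇒ p=155, q=12
i=3: a=1 ⇒ p=168, q=13
→ (168, 13).  Check: 168²=28224, 167·13²=28223, difference 1.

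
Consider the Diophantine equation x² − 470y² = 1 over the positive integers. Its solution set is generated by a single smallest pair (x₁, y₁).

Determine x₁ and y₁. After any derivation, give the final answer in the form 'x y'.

[21; 1,2,8,2,1,42] for √470; ℓ=6 ⇒ convergent index 5
a_0=21:  p_0=21·1+0=21,  q_0=21·0+1=1
a_1=1:  p_1=1·21+1=22,  q_1=1·1+0=1
a_2=2:  p_2=2·22+21=65,  q_2=2·1+1=3
a_3=8:  p_3=8·65+22=542,  q_3=8·3+1=25
a_4=2:  p_4=2·542+65=1149,  q_4=2·25+3=53
a_5=1:  p_5=1·1149+542=1691,  q_5=1·53+25=78
fundamental: x₁=1691, y₁=78  (since 2859481 − 470·6084 = 1)

1691 78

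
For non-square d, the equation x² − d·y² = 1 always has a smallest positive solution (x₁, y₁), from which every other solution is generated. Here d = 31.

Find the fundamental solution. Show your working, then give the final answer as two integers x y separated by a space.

√31 = [5; 1,1,3,5,3,1,1,10, …], period ℓ=8 (even) → k=7
i=0: a=5 ⇒ p=5, q=1
i=1: a=1 ⇒ p=6, q=1
i=2: a=1 ⇒ p=11, q=2
…
i=4: a=5 ⇒ p=206, q=37
…
i=6: a=1 ⇒ p=863, q=155
i=7: a=1 ⇒ p=1520, q=273
→ (1520, 273).  Check: 1520²=2310400, 31·273²=2310399, difference 1.

1520 273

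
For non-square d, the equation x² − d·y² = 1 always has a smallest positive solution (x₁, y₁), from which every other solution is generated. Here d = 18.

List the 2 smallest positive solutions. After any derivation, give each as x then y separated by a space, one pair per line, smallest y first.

17 4
577 136

√18 → a₀=4, period (4,8); ℓ=2 even so k=1
i=0: a=4 ⇒ p=4, q=1
i=1: a=4 ⇒ p=17, q=4
fundamental: x₁=17, y₁=4  (since 289 − 18·16 = 1)
(x_2, y_2) = (17·17 + 18·4·4, 17·4 + 4·17) = (577, 136)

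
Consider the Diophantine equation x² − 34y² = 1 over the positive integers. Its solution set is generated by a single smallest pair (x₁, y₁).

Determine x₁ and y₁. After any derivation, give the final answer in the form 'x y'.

d=34: √d = [5; 1,4,1,10] (ℓ=4, even), read p_3/q_3
i=0: a=5 ⇒ p=5, q=1
i=1: a=1 ⇒ p=6, q=1
i=2: a=4 ⇒ p=29, q=5
i=3: a=1 ⇒ p=35, q=6
(x₁, y₁) = (35, 6);  35² − 34·6² = 1 ✓

35 6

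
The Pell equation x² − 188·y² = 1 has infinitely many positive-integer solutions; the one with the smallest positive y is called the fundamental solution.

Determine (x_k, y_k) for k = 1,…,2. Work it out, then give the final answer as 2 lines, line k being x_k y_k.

4607 336
42448897 3095904

√188 = [13; 1,2,2,6,2,2,1,26, …], period ℓ=8 (even) → k=7
i=0: a=13 ⇒ p=13, q=1
i=1: a=1 ⇒ p=14, q=1
i=2: a=2 ⇒ p=41, q=3
…
i=4: a=6 ⇒ p=617, q=45
…
i=6: a=2 ⇒ p=3277, q=239
i=7: a=1 ⇒ p=4607, q=336
fundamental: x₁=4607, y₁=336  (since 21224449 − 188·112896 = 1)
(x_2, y_2) = (4607·4607 + 188·336·336, 4607·336 + 336·4607) = (42448897, 3095904)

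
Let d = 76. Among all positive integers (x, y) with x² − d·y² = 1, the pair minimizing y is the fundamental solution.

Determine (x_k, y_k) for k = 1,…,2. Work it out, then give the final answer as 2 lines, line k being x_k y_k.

√76 → a₀=8, period (1,2,1,1,5,4,5,1,1,2,1,16); ℓ=12 even so k=11
step 0: (8, 1)  from 8·(1,0) + (0,1)
step 1: (9, 1)  from 1·(8,1) + (1,0)
step 2: (26, 3)  from 2·(9,1) + (8,1)
step 3: (35, 4)  from 1·(26,3) + (9,1)
step 4: (61, 7)  from 1·(35,4) + (26,3)
step 5: (340, 39)  from 5·(61,7) + (35,4)
step 6: (1421, 163)  from 4·(340,39) + (61,7)
step 7: (7445, 854)  from 5·(1421,163) + (340,39)
…
step 9: (16311, 1871)  from 1·(8866,1017) + (7445,854)
step 10: (41488, 4759)  from 2·(16311,1871) + (8866,1017)
step 11: (57799, 6630)  from 1·(41488,4759) + (16311,1871)
fundamental: x₁=57799, y₁=6630  (since 3340724401 − 76·43956900 = 1)
(x_2, y_2) = (57799·57799 + 76·6630·6630, 57799·6630 + 6630·57799) = (6681448801, 766414740)

57799 6630
6681448801 766414740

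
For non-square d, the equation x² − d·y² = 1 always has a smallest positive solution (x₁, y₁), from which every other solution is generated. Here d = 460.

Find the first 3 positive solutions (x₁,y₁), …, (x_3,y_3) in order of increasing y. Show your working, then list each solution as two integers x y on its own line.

2535751 118230
12860066268001 599603681460
65219851798297071751 3040891269731634690

√460 → a₀=21, period (2,4,3,1,2,10,2,1,3,4,2,42); ℓ=12 even so k=11
k=0  a_k=21  p_k/q_k = 21/1
k=1  a_k=2  p_k/q_k = 43/2
k=2  a_k=4  p_k/q_k = 193/9
k=3  a_k=3  p_k/q_k = 622/29
k=4  a_k=1  p_k/q_k = 815/38
…
k=6  a_k=10  p_k/q_k = 23335/1088
k=7  a_k=2  p_k/q_k = 48922/2281
k=8  a_k=1  p_k/q_k = 72257/3369
k=9  a_k=3  p_k/q_k = 265693/12388
k=10  a_k=4  p_k/q_k = 1135029/52921
k=11  a_k=2  p_k/q_k = 2535751/118230
fundamental: x₁=2535751, y₁=118230  (since 6430033134001 − 460·13978332900 = 1)
(2535751+118230√460)^2 = 12860066268001 + 599603681460√460
(2535751+118230√460)^3 = 65219851798297071751 + 3040891269731634690√460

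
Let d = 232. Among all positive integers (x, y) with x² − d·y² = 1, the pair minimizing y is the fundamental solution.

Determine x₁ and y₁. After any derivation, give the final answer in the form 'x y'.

√232 → a₀=15, period (4,3,7,3,4,30); ℓ=6 even so k=5
k=0  a_k=15  p_k/q_k = 15/1
k=1  a_k=4  p_k/q_k = 61/4
…
k=4  a_k=3  p_k/q_k = 4539/298
k=5  a_k=4  p_k/q_k = 19603/1287
→ (19603, 1287).  Check: 19603²=384277609, 232·1287²=384277608, difference 1.

19603 1287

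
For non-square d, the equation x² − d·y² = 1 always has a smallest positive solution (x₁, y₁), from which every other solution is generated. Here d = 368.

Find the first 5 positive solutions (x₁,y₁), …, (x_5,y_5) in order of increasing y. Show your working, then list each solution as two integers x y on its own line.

1151 60
2649601 138120
6099380351 317952180
14040770918401 731925780240
32321848554778751 1684892828160300

d=368: √d = [19; 5,2,5,38] (ℓ=4, even), read p_3/q_3
step 0: (19, 1)  from 19·(1,0) + (0,1)
step 1: (96, 5)  from 5·(19,1) + (1,0)
step 2: (211, 11)  from 2·(96,5) + (19,1)
step 3: (1151, 60)  from 5·(211,11) + (96,5)
→ (1151, 60).  Check: 1151²=1324801, 368·60²=1324800, difference 1.
k=2:  x_2 = 1151·1151+368·60·60 = 2649601,  y_2 = 1151·60+60·1151 = 138120
k=3:  x_3 = 1151·2649601+368·60·138120 = 6099380351,  y_3 = 1151·138120+60·2649601 = 317952180
k=4:  x_4 = 1151·6099380351+368·60·317952180 = 14040770918401,  y_4 = 1151·317952180+60·6099380351 = 731925780240
k=5:  x_5 = 1151·14040770918401+368·60·731925780240 = 32321848554778751,  y_5 = 1151·731925780240+60·14040770918401 = 1684892828160300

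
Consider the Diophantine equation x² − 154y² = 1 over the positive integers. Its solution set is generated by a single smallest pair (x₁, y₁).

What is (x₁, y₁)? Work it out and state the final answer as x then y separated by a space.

d=154: √d = [12; 2,2,3,1,2,1,3,2,2,24] (ℓ=10, even), read p_9/q_9
step 0: (12, 1)  from 12·(1,0) + (0,1)
…
step 2: (62, 5)  from 2·(25,2) + (12,1)
…
step 6: (1030, 83)  from 1·(757,61) + (273,22)
step 7: (3847, 310)  from 3·(1030,83) + (757,61)
step 8: (8724, 703)  from 2·(3847,310) + (1030,83)
step 9: (21295, 1716)  from 2·(8724,703) + (3847,310)
→ (21295, 1716).  Check: 21295²=453477025, 154·1716²=453477024, difference 1.

21295 1716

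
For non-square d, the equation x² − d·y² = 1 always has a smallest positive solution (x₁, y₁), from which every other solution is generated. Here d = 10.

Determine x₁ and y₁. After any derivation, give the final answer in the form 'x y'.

19 6

√10 = [3; 6, …], period ℓ=1 (odd) → k=1
i=0: a=3 ⇒ p=3, q=1
i=1: a=6 ⇒ p=19, q=6
(x₁, y₁) = (19, 6);  19² − 10·6² = 1 ✓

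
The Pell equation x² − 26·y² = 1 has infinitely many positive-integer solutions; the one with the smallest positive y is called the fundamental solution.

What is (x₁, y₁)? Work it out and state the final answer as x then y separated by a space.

√26 = [5; 10, …], period ℓ=1 (odd) → k=1
i=0: a=5 ⇒ p=5, q=1
i=1: a=10 ⇒ p=51, q=10
(x₁, y₁) = (51, 10);  51² − 26·10² = 1 ✓

51 10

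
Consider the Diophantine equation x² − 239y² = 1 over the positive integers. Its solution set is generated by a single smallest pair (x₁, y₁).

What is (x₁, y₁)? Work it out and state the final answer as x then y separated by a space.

√239 → a₀=15, period (2,5,1,2,4,15,4,2,1,5,2,30); ℓ=12 even so k=11
i=0: a=15 ⇒ p=15, q=1
…
i=2: a=5 ⇒ p=170, q=11
i=3: a=1 ⇒ p=201, q=13
i=4: a=2 ⇒ p=572, q=37
…
i=6: a=15 ⇒ p=37907, q=2452
i=7: a=4 ⇒ p=154117, q=9969
i=8: a=2 ⇒ p=346141, q=22390
…
i=10: a=5 ⇒ p=2847431, q=184185
i=11: a=2 ⇒ p=6195120, q=400729
fundamental: x₁=6195120, y₁=400729  (since 38379511814400 − 239·160583731441 = 1)

6195120 400729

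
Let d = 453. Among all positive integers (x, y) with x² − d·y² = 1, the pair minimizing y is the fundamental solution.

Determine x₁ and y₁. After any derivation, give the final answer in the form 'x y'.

[21; 3,1,1,10,14,10,1,1,3,42] for √453; ℓ=10 ⇒ convergent index 9
a_0=21:  p_0=21·1+0=21,  q_0=21·0+1=1
…
a_6=10:  p_6=10·22199+1575=223565,  q_6=10·1043+74=10504
…
a_8=1:  p_8=1·245764+223565=469329,  q_8=1·11547+10504=22051
a_9=3:  p_9=3·469329+245764=1653751,  q_9=3·22051+11547=77700
fundamental: x₁=1653751, y₁=77700  (since 2734892370001 − 453·6037290000 = 1)

1653751 77700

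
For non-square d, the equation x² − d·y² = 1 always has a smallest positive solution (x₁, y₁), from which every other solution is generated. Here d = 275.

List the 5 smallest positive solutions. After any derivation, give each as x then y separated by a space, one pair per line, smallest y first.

d=275: √d = [16; 1,1,2,1,1,32] (ℓ=6, even), read p_5/q_5
k=0  a_k=16  p_k/q_k = 16/1
k=1  a_k=1  p_k/q_k = 17/1
k=2  a_k=1  p_k/q_k = 33/2
k=3  a_k=2  p_k/q_k = 83/5
k=4  a_k=1  p_k/q_k = 116/7
k=5  a_k=1  p_k/q_k = 199/12
(x₁, y₁) = (199, 12);  199² − 275·12² = 1 ✓
n=2: (199,12)∘(199,12) = (199·199+275·12·12, 199·12+12·199) = (79201,4776)
n=3: (79201,4776)∘(199,12) = (199·79201+275·12·4776, 199·4776+12·79201) = (31521799,1900836)
n=4: (31521799,1900836)∘(199,12) = (199·31521799+275·12·1900836, 199·1900836+12·31521799) = (12545596801,756527952)
n=5: (12545596801,756527952)∘(199,12) = (199·12545596801+275·12·756527952, 199·756527952+12·12545596801) = (4993116004999,301096224060)

199 12
79201 4776
31521799 1900836
12545596801 756527952
4993116004999 301096224060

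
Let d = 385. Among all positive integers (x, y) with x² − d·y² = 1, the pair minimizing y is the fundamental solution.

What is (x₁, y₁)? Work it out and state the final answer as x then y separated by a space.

95831 4884

√385 → a₀=19, period (1,1,1,1,1,…,1,1,38); ℓ=16 even so k=15
a_0=19:  p_0=19·1+0=19,  q_0=19·0+1=1
a_1=1:  p_1=1·19+1=20,  q_1=1·1+0=1
…
a_4=1:  p_4=1·59+39=98,  q_4=1·3+2=5
a_5=1:  p_5=1·98+59=157,  q_5=1·5+3=8
a_6=3:  p_6=3·157+98=569,  q_6=3·8+5=29
a_7=1:  p_7=1·569+157=726,  q_7=1·29+8=37
…
a_9=1:  p_9=1·2021+726=2747,  q_9=1·103+37=140
a_10=3:  p_10=3·2747+2021=10262,  q_10=3·140+103=523
a_11=1:  p_11=1·10262+2747=13009,  q_11=1·523+140=663
a_12=1:  p_12=1·13009+10262=23271,  q_12=1·663+523=1186
a_13=1:  p_13=1·23271+13009=36280,  q_13=1·1186+663=1849
a_14=1:  p_14=1·36280+23271=59551,  q_14=1·1849+1186=3035
a_15=1:  p_15=1·59551+36280=95831,  q_15=1·3035+1849=4884
(x₁, y₁) = (95831, 4884);  95831² − 385·4884² = 1 ✓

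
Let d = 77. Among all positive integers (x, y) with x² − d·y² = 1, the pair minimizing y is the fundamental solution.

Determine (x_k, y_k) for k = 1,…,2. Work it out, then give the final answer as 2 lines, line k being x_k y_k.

351 40
246401 28080

√77 = [8; 1,3,2,3,1,16, …], period ℓ=6 (even) → k=5
a_0=8:  p_0=8·1+0=8,  q_0=8·0+1=1
…
a_4=3:  p_4=3·79+35=272,  q_4=3·9+4=31
a_5=1:  p_5=1·272+79=351,  q_5=1·31+9=40
→ (351, 40).  Check: 351²=123201, 77·40²=123200, difference 1.
(351+40√77)^2 = 246401 + 28080√77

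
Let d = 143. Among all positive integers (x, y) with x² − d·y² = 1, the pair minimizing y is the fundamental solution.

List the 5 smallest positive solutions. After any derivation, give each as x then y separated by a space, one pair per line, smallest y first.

12 1
287 24
6876 575
164737 13776
3946812 330049

d=143: √d = [11; 1,22] (ℓ=2, even), read p_1/q_1
i=0: a=11 ⇒ p=11, q=1
i=1: a=1 ⇒ p=12, q=1
fundamental: x₁=12, y₁=1  (since 144 − 143·1 = 1)
(x_2, y_2) = (12·12 + 143·1·1, 12·1 + 1·12) = (287, 24)
(x_3, y_3) = (12·287 + 143·1·24, 12·24 + 1·287) = (6876, 575)
(x_4, y_4) = (12·6876 + 143·1·575, 12·575 + 1·6876) = (164737, 13776)
(x_5, y_5) = (12·164737 + 143·1·13776, 12·13776 + 1·164737) = (3946812, 330049)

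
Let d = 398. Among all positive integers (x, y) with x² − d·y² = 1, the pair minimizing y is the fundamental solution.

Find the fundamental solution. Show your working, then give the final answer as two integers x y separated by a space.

d=398: √d = [19; 1,18,1,38] (ℓ=4, even), read p_3/q_3
a_0=19:  p_0=19·1+0=19,  q_0=19·0+1=1
a_1=1:  p_1=1·19+1=20,  q_1=1·1+0=1
a_2=18:  p_2=18·20+19=379,  q_2=18·1+1=19
a_3=1:  p_3=1·379+20=399,  q_3=1·19+1=20
fundamental: x₁=399, y₁=20  (since 159201 − 398·400 = 1)

399 20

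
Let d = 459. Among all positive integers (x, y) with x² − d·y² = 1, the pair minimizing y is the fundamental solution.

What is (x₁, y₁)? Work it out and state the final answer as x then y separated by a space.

√459 = [21; 2,2,1,4,21,4,1,2,2,42, …], period ℓ=10 (even) → k=9
step 0: (21, 1)  from 21·(1,0) + (0,1)
step 1: (43, 2)  from 2·(21,1) + (1,0)
…
step 4: (707, 33)  from 4·(150,7) + (107,5)
step 5: (14997, 700)  from 21·(707,33) + (150,7)
step 6: (60695, 2833)  from 4·(14997,700) + (707,33)
step 7: (75692, 3533)  from 1·(60695,2833) + (14997,700)
step 8: (212079, 9899)  from 2·(75692,3533) + (60695,2833)
step 9: (499850, 23331)  from 2·(212079,9899) + (75692,3533)
fundamental: x₁=499850, y₁=23331  (since 249850022500 − 459·544335561 = 1)

499850 23331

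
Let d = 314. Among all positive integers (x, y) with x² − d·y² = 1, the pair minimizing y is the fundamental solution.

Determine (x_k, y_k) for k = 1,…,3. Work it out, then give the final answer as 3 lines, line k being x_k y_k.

[17; 1,2,1,1,2,1,34] for √314; ℓ=7 ⇒ convergent index 13
k=0  a_k=17  p_k/q_k = 17/1
k=1  a_k=1  p_k/q_k = 18/1
k=2  a_k=2  p_k/q_k = 53/3
k=3  a_k=1  p_k/q_k = 71/4
k=4  a_k=1  p_k/q_k = 124/7
k=5  a_k=2  p_k/q_k = 319/18
k=6  a_k=1  p_k/q_k = 443/25
k=7  a_k=34  p_k/q_k = 15381/868
k=8  a_k=1  p_k/q_k = 15824/893
k=9  a_k=2  p_k/q_k = 47029/2654
k=10  a_k=1  p_k/q_k = 62853/3547
k=11  a_k=1  p_k/q_k = 109882/6201
k=12  a_k=2  p_k/q_k = 282617/15949
k=13  a_k=1  p_k/q_k = 392499/22150
fundamental: x₁=392499, y₁=22150  (since 154055465001 − 314·490622500 = 1)
(x_2, y_2) = (392499·392499 + 314·22150·22150, 392499·22150 + 22150·392499) = (308110930001, 17387705700)
(x_3, y_3) = (392499·308110930001 + 314·22150·17387705700, 392499·17387705700 + 22150·308110930001) = (241866463828532499, 13649314199066450)

392499 22150
308110930001 17387705700
241866463828532499 13649314199066450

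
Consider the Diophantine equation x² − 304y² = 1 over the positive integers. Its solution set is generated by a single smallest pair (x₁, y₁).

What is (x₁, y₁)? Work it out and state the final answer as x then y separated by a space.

57799 3315

√304 = [17; 2,3,2,1,1,1,1,1,2,3,2,34, …], period ℓ=12 (even) → k=11
i=0: a=17 ⇒ p=17, q=1
i=1: a=2 ⇒ p=35, q=2
i=2: a=3 ⇒ p=122, q=7
…
i=4: a=1 ⇒ p=401, q=23
…
i=7: a=1 ⇒ p=1761, q=101
…
i=9: a=2 ⇒ p=7445, q=427
i=10: a=3 ⇒ p=25177, q=1444
i=11: a=2 ⇒ p=57799, q=3315
→ (57799, 3315).  Check: 57799²=3340724401, 304·3315²=3340724400, difference 1.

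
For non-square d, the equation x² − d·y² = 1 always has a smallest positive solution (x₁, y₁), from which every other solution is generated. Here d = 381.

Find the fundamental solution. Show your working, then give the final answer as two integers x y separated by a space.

1015 52

d=381: √d = [19; 1,1,12,1,1,38] (ℓ=6, even), read p_5/q_5
step 0: (19, 1)  from 19·(1,0) + (0,1)
step 1: (20, 1)  from 1·(19,1) + (1,0)
step 2: (39, 2)  from 1·(20,1) + (19,1)
…
step 4: (527, 27)  from 1·(488,25) + (39,2)
step 5: (1015, 52)  from 1·(527,27) + (488,25)
fundamental: x₁=1015, y₁=52  (since 1030225 − 381·2704 = 1)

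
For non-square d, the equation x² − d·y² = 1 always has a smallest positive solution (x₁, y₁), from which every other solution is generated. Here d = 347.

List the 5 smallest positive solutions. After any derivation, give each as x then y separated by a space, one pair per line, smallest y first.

√347 = [18; 1,1,1,2,4,…,1,1,36, …], period ℓ=14 (even) → k=13
step 0: (18, 1)  from 18·(1,0) + (0,1)
…
step 3: (56, 3)  from 1·(37,2) + (19,1)
…
step 5: (652, 35)  from 4·(149,8) + (56,3)
…
step 7: (14269, 766)  from 17·(801,43) + (652,35)
…
step 11: (238717, 12815)  from 1·(164168,8813) + (74549,4002)
step 12: (402885, 21628)  from 1·(238717,12815) + (164168,8813)
step 13: (641602, 34443)  from 1·(402885,21628) + (238717,12815)
fundamental: x₁=641602, y₁=34443  (since 411653126404 − 347·1186320249 = 1)
(x_2, y_2) = (641602·641602 + 347·34443·34443, 641602·34443 + 34443·641602) = (823306252807, 44197395372)
(x_3, y_3) = (641602·823306252807 + 347·34443·44197395372, 641602·44197395372 + 34443·823306252807) = (1056469876826312026, 56714274530897445)
(x_4, y_4) = (641602·1056469876826312026 + 347·34443·56714274530897445, 641602·56714274530897445 + 34443·1056469876826312026) = (1355666371822207590758497, 72775983935101527618408)
(x_5, y_5) = (641602·1355666371822207590758497 + 347·34443·72775983935101527618408, 641602·72775983935101527618408 + 34443·1355666371822207590758497) = (1739596510986687599414840072362, 93386433689401306371520721787)

641602 34443
823306252807 44197395372
1056469876826312026 56714274530897445
1355666371822207590758497 72775983935101527618408
1739596510986687599414840072362 93386433689401306371520721787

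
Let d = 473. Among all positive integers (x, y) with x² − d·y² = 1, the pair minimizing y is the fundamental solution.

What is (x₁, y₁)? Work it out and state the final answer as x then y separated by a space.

√473 → a₀=21, period (1,2,1,42); ℓ=4 even so k=3
a_0=21:  p_0=21·1+0=21,  q_0=21·0+1=1
a_1=1:  p_1=1·21+1=22,  q_1=1·1+0=1
a_2=2:  p_2=2·22+21=65,  q_2=2·1+1=3
a_3=1:  p_3=1·65+22=87,  q_3=1·3+1=4
(x₁, y₁) = (87, 4);  87² − 473·4² = 1 ✓

87 4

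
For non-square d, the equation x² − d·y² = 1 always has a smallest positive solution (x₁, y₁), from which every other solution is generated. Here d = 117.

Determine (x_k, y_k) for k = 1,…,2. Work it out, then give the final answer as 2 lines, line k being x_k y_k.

649 60
842401 77880

√117 = [10; 1,4,2,4,1,20, …], period ℓ=6 (even) → k=5
a_0=10:  p_0=10·1+0=10,  q_0=10·0+1=1
a_1=1:  p_1=1·10+1=11,  q_1=1·1+0=1
a_2=4:  p_2=4·11+10=54,  q_2=4·1+1=5
…
a_4=4:  p_4=4·119+54=530,  q_4=4·11+5=49
a_5=1:  p_5=1·530+119=649,  q_5=1·49+11=60
→ (649, 60).  Check: 649²=421201, 117·60²=421200, difference 1.
n=2: (649,60)∘(649,60) = (649·649+117·60·60, 649·60+60·649) = (842401,77880)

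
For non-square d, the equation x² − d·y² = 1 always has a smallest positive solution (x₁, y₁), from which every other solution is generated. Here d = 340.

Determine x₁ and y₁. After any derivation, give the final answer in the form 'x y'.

285769 15498

[18; 2,3,1,1,1,…,3,2,36] for √340; ℓ=14 ⇒ convergent index 13
a_0=18:  p_0=18·1+0=18,  q_0=18·0+1=1
a_1=2:  p_1=2·18+1=37,  q_1=2·1+0=2
a_2=3:  p_2=3·37+18=129,  q_2=3·2+1=7
a_3=1:  p_3=1·129+37=166,  q_3=1·7+2=9
a_4=1:  p_4=1·166+129=295,  q_4=1·9+7=16
…
a_6=1:  p_6=1·461+295=756,  q_6=1·25+16=41
…
a_9=1:  p_9=1·7265+6509=13774,  q_9=1·394+353=747
…
a_11=1:  p_11=1·21039+13774=34813,  q_11=1·1141+747=1888
a_12=3:  p_12=3·34813+21039=125478,  q_12=3·1888+1141=6805
a_13=2:  p_13=2·125478+34813=285769,  q_13=2·6805+1888=15498
→ (285769, 15498).  Check: 285769²=81663921361, 340·15498²=81663921360, difference 1.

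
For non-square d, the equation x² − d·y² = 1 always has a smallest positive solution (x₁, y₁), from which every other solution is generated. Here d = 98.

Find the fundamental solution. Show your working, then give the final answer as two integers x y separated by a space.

99 10

√98 → a₀=9, period (1,8,1,18); ℓ=4 even so k=3
step 0: (9, 1)  from 9·(1,0) + (0,1)
step 1: (10, 1)  from 1·(9,1) + (1,0)
step 2: (89, 9)  from 8·(10,1) + (9,1)
step 3: (99, 10)  from 1·(89,9) + (10,1)
(x₁, y₁) = (99, 10);  99² − 98·10² = 1 ✓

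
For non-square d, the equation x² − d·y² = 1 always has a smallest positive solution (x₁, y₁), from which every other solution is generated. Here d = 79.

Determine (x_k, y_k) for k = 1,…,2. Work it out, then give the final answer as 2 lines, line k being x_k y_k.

[8; 1,7,1,16] for √79; ℓ=4 ⇒ convergent index 3
a_0=8:  p_0=8·1+0=8,  q_0=8·0+1=1
a_1=1:  p_1=1·8+1=9,  q_1=1·1+0=1
a_2=7:  p_2=7·9+8=71,  q_2=7·1+1=8
a_3=1:  p_3=1·71+9=80,  q_3=1·8+1=9
(x₁, y₁) = (80, 9);  80² − 79·9² = 1 ✓
(x_2, y_2) = (80·80 + 79·9·9, 80·9 + 9·80) = (12799, 1440)

80 9
12799 1440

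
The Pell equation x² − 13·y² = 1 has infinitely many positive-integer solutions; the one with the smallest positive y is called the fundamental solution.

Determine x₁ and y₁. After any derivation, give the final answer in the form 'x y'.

649 180

√13 = [3; 1,1,1,1,6, …], period ℓ=5 (odd) → k=9
i=0: a=3 ⇒ p=3, q=1
…
i=2: a=1 ⇒ p=7, q=2
…
i=4: a=1 ⇒ p=18, q=5
i=5: a=6 ⇒ p=119, q=33
…
i=7: a=1 ⇒ p=256, q=71
i=8: a=1 ⇒ p=393, q=109
i=9: a=1 ⇒ p=649, q=180
(x₁, y₁) = (649, 180);  649² − 13·180² = 1 ✓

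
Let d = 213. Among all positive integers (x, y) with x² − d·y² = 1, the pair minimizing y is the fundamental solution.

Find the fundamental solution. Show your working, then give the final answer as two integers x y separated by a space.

√213 → a₀=14, period (1,1,2,6,1,8,1,6,2,1,1,28); ℓ=12 even so k=11
a_0=14:  p_0=14·1+0=14,  q_0=14·0+1=1
…
a_4=6:  p_4=6·73+29=467,  q_4=6·5+2=32
…
a_9=2:  p_9=2·36749+5327=78825,  q_9=2·2518+365=5401
a_10=1:  p_10=1·78825+36749=115574,  q_10=1·5401+2518=7919
a_11=1:  p_11=1·115574+78825=194399,  q_11=1·7919+5401=13320
→ (194399, 13320).  Check: 194399²=37790971201, 213·13320²=37790971200, difference 1.

194399 13320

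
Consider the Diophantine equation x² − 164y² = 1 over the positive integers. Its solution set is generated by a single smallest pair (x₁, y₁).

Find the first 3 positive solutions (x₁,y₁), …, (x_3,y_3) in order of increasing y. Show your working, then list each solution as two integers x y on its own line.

2049 160
8396801 655680
34410088449 2686976480

[12; 1,4,6,4,1,24] for √164; ℓ=6 ⇒ convergent index 5
step 0: (12, 1)  from 12·(1,0) + (0,1)
…
step 2: (64, 5)  from 4·(13,1) + (12,1)
step 3: (397, 31)  from 6·(64,5) + (13,1)
step 4: (1652, 129)  from 4·(397,31) + (64,5)
step 5: (2049, 160)  from 1·(1652,129) + (397,31)
fundamental: x₁=2049, y₁=160  (since 4198401 − 164·25600 = 1)
k=2:  x_2 = 2049·2049+164·160·160 = 8396801,  y_2 = 2049·160+160·2049 = 655680
k=3:  x_3 = 2049·8396801+164·160·655680 = 34410088449,  y_3 = 2049·655680+160·8396801 = 2686976480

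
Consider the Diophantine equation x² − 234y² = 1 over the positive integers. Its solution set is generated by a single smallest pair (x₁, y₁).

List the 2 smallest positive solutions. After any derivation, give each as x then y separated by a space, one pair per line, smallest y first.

[15; 3,2,1,2,1,2,3,30] for √234; ℓ=8 ⇒ convergent index 7
a_0=15:  p_0=15·1+0=15,  q_0=15·0+1=1
a_1=3:  p_1=3·15+1=46,  q_1=3·1+0=3
…
a_4=2:  p_4=2·153+107=413,  q_4=2·10+7=27
a_5=1:  p_5=1·413+153=566,  q_5=1·27+10=37
a_6=2:  p_6=2·566+413=1545,  q_6=2·37+27=101
a_7=3:  p_7=3·1545+566=5201,  q_7=3·101+37=340
fundamental: x₁=5201, y₁=340  (since 27050401 − 234·115600 = 1)
n=2: (5201,340)∘(5201,340) = (5201·5201+234·340·340, 5201·340+340·5201) = (54100801,3536680)

5201 340
54100801 3536680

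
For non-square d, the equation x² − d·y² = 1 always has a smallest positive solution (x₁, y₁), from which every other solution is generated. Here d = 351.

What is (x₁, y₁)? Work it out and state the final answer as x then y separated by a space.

√351 → a₀=18, period (1,2,1,3,2,2,2,3,1,2,1,36); ℓ=12 even so k=11
step 0: (18, 1)  from 18·(1,0) + (0,1)
…
step 3: (75, 4)  from 1·(56,3) + (19,1)
…
step 5: (637, 34)  from 2·(281,15) + (75,4)
…
step 10: (45882, 2449)  from 2·(16543,883) + (12796,683)
step 11: (62425, 3332)  from 1·(45882,2449) + (16543,883)
fundamental: x₁=62425, y₁=3332  (since 3896880625 − 351·11102224 = 1)

62425 3332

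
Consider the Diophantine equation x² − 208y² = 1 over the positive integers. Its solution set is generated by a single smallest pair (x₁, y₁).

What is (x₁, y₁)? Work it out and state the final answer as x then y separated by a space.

√208 = [14; 2,2,1,2,2,28, …], period ℓ=6 (even) → k=5
step 0: (14, 1)  from 14·(1,0) + (0,1)
step 1: (29, 2)  from 2·(14,1) + (1,0)
step 2: (72, 5)  from 2·(29,2) + (14,1)
step 3: (101, 7)  from 1·(72,5) + (29,2)
step 4: (274, 19)  from 2·(101,7) + (72,5)
step 5: (649, 45)  from 2·(274,19) + (101,7)
fundamental: x₁=649, y₁=45  (since 421201 − 208·2025 = 1)

649 45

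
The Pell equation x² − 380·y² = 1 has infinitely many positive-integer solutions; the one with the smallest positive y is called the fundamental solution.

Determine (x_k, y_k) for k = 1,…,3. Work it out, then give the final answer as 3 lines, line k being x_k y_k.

√380 → a₀=19, period (2,38); ℓ=2 even so k=1
k=0  a_k=19  p_k/q_k = 19/1
k=1  a_k=2  p_k/q_k = 39/2
(x₁, y₁) = (39, 2);  39² − 380·2² = 1 ✓
(39+2√380)^2 = 3041 + 156√380
(39+2√380)^3 = 237159 + 12166√380

39 2
3041 156
237159 12166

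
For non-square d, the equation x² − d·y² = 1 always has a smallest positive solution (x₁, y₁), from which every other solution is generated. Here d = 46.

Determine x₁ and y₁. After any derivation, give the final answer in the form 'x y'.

[6; 1,3,1,1,2,6,2,1,1,3,1,12] for √46; ℓ=12 ⇒ convergent index 11
i=0: a=6 ⇒ p=6, q=1
…
i=2: a=3 ⇒ p=27, q=4
i=3: a=1 ⇒ p=34, q=5
i=4: a=1 ⇒ p=61, q=9
i=5: a=2 ⇒ p=156, q=23
…
i=8: a=1 ⇒ p=3147, q=464
…
i=10: a=3 ⇒ p=19038, q=2807
i=11: a=1 ⇒ p=24335, q=3588
(x₁, y₁) = (24335, 3588);  24335² − 46·3588² = 1 ✓

24335 3588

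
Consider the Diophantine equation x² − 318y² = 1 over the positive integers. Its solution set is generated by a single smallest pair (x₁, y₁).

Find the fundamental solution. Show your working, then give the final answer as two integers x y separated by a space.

√318 → a₀=17, period (1,4,1,34); ℓ=4 even so k=3
a_0=17:  p_0=17·1+0=17,  q_0=17·0+1=1
a_1=1:  p_1=1·17+1=18,  q_1=1·1+0=1
a_2=4:  p_2=4·18+17=89,  q_2=4·1+1=5
a_3=1:  p_3=1·89+18=107,  q_3=1·5+1=6
→ (107, 6).  Check: 107²=11449, 318·6²=11448, difference 1.

107 6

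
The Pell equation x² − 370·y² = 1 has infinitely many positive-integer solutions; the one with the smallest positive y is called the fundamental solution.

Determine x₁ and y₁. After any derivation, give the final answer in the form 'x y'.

[19; 4,4,38] for √370; ℓ=3 ⇒ convergent index 5
a_0=19:  p_0=19·1+0=19,  q_0=19·0+1=1
a_1=4:  p_1=4·19+1=77,  q_1=4·1+0=4
…
a_4=4:  p_4=4·12503+327=50339,  q_4=4·650+17=2617
a_5=4:  p_5=4·50339+12503=213859,  q_5=4·2617+650=11118
fundamental: x₁=213859, y₁=11118  (since 45735671881 − 370·123609924 = 1)

213859 11118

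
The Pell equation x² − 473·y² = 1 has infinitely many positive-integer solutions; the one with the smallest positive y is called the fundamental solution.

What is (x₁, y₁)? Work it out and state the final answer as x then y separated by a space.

87 4

[21; 1,2,1,42] for √473; ℓ=4 ⇒ convergent index 3
k=0  a_k=21  p_k/q_k = 21/1
k=1  a_k=1  p_k/q_k = 22/1
k=2  a_k=2  p_k/q_k = 65/3
k=3  a_k=1  p_k/q_k = 87/4
→ (87, 4).  Check: 87²=7569, 473·4²=7568, difference 1.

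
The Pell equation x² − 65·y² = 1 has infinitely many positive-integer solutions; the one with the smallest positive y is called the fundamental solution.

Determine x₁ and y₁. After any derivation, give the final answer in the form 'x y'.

d=65: √d = [8; 16] (ℓ=1, odd), read p_1/q_1
step 0: (8, 1)  from 8·(1,0) + (0,1)
step 1: (129, 16)  from 16·(8,1) + (1,0)
(x₁, y₁) = (129, 16);  129² − 65·16² = 1 ✓

129 16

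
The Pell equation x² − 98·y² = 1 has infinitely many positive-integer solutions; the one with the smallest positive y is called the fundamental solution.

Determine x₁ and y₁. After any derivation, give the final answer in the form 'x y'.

99 10

d=98: √d = [9; 1,8,1,18] (ℓ=4, even), read p_3/q_3
a_0=9:  p_0=9·1+0=9,  q_0=9·0+1=1
…
a_2=8:  p_2=8·10+9=89,  q_2=8·1+1=9
a_3=1:  p_3=1·89+10=99,  q_3=1·9+1=10
fundamental: x₁=99, y₁=10  (since 9801 − 98·100 = 1)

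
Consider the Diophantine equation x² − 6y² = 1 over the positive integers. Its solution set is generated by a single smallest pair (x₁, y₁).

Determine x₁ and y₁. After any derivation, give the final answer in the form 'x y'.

[2; 2,4] for √6; ℓ=2 ⇒ convergent index 1
step 0: (2, 1)  from 2·(1,0) + (0,1)
step 1: (5, 2)  from 2·(2,1) + (1,0)
(x₁, y₁) = (5, 2);  5² − 6·2² = 1 ✓

5 2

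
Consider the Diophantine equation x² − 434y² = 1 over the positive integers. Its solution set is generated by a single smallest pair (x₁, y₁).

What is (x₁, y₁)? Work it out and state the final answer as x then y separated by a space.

125 6

d=434: √d = [20; 1,4,1,40] (ℓ=4, even), read p_3/q_3
i=0: a=20 ⇒ p=20, q=1
i=1: a=1 ⇒ p=21, q=1
i=2: a=4 ⇒ p=104, q=5
i=3: a=1 ⇒ p=125, q=6
fundamental: x₁=125, y₁=6  (since 15625 − 434·36 = 1)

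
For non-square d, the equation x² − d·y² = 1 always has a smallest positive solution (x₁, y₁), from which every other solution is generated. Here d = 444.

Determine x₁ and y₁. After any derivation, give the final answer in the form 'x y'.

295 14

[21; 14,42] for √444; ℓ=2 ⇒ convergent index 1
k=0  a_k=21  p_k/q_k = 21/1
k=1  a_k=14  p_k/q_k = 295/14
fundamental: x₁=295, y₁=14  (since 87025 − 444·196 = 1)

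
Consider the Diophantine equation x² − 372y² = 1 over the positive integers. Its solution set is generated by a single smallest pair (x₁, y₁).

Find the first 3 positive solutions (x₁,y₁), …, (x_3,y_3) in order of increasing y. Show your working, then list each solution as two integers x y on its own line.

12151 630
295293601 15310260
7176225079351 372069937890

[19; 3,2,12,2,3,38] for √372; ℓ=6 ⇒ convergent index 5
a_0=19:  p_0=19·1+0=19,  q_0=19·0+1=1
a_1=3:  p_1=3·19+1=58,  q_1=3·1+0=3
a_2=2:  p_2=2·58+19=135,  q_2=2·3+1=7
…
a_4=2:  p_4=2·1678+135=3491,  q_4=2·87+7=181
a_5=3:  p_5=3·3491+1678=12151,  q_5=3·181+87=630
(x₁, y₁) = (12151, 630);  12151² − 372·630² = 1 ✓
(12151+630√372)^2 = 295293601 + 15310260√372
(12151+630√372)^3 = 7176225079351 + 372069937890√372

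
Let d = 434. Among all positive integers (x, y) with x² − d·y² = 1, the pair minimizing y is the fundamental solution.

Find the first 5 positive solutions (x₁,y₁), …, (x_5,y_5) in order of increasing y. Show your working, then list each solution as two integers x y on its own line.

125 6
31249 1500
7812125 374994
1953000001 93747000
488242188125 23436375006

√434 = [20; 1,4,1,40, …], period ℓ=4 (even) → k=3
i=0: a=20 ⇒ p=20, q=1
…
i=2: a=4 ⇒ p=104, q=5
i=3: a=1 ⇒ p=125, q=6
→ (125, 6).  Check: 125²=15625, 434·6²=15624, difference 1.
(x_2, y_2) = (125·125 + 434·6·6, 125·6 + 6·125) = (31249, 1500)
(x_3, y_3) = (125·31249 + 434·6·1500, 125·1500 + 6·31249) = (7812125, 374994)
(x_4, y_4) = (125·7812125 + 434·6·374994, 125·374994 + 6·7812125) = (1953000001, 93747000)
(x_5, y_5) = (125·1953000001 + 434·6·93747000, 125·93747000 + 6·1953000001) = (488242188125, 23436375006)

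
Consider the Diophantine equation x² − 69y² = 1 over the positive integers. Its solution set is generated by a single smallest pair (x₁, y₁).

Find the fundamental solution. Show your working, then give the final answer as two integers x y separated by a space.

d=69: √d = [8; 3,3,1,4,1,3,3,16] (ℓ=8, even), read p_7/q_7
i=0: a=8 ⇒ p=8, q=1
i=1: a=3 ⇒ p=25, q=3
…
i=3: a=1 ⇒ p=108, q=13
…
i=6: a=3 ⇒ p=2384, q=287
i=7: a=3 ⇒ p=7775, q=936
fundamental: x₁=7775, y₁=936  (since 60450625 − 69·876096 = 1)

7775 936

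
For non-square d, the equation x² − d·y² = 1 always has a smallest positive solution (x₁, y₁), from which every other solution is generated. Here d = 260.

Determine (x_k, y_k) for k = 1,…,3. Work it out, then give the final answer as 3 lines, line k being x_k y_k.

d=260: √d = [16; 8,32] (ℓ=2, even), read p_1/q_1
a_0=16:  p_0=16·1+0=16,  q_0=16·0+1=1
a_1=8:  p_1=8·16+1=129,  q_1=8·1+0=8
→ (129, 8).  Check: 129²=16641, 260·8²=16640, difference 1.
(129+8√260)^2 = 33281 + 2064√260
(129+8√260)^3 = 8586369 + 532504√260

129 8
33281 2064
8586369 532504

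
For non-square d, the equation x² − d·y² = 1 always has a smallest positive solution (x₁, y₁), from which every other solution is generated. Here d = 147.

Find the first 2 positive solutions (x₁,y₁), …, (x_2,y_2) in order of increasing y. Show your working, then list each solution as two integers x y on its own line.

d=147: √d = [12; 8,24] (ℓ=2, even), read p_1/q_1
i=0: a=12 ⇒ p=12, q=1
i=1: a=8 ⇒ p=97, q=8
→ (97, 8).  Check: 97²=9409, 147·8²=9408, difference 1.
(x_2, y_2) = (97·97 + 147·8·8, 97·8 + 8·97) = (18817, 1552)

97 8
18817 1552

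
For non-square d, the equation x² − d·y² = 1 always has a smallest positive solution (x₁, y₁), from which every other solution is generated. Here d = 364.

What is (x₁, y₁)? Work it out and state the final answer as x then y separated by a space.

4954951 259710

d=364: √d = [19; 12,1,2,3,1,8,1,3,2,1,12,38] (ℓ=12, even), read p_11/q_11
i=0: a=19 ⇒ p=19, q=1
…
i=2: a=1 ⇒ p=248, q=13
i=3: a=2 ⇒ p=725, q=38
i=4: a=3 ⇒ p=2423, q=127
…
i=6: a=8 ⇒ p=27607, q=1447
i=7: a=1 ⇒ p=30755, q=1612
…
i=9: a=2 ⇒ p=270499, q=14178
i=10: a=1 ⇒ p=390371, q=20461
i=11: a=12 ⇒ p=4954951, q=259710
fundamental: x₁=4954951, y₁=259710  (since 24551539412401 − 364·67449284100 = 1)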